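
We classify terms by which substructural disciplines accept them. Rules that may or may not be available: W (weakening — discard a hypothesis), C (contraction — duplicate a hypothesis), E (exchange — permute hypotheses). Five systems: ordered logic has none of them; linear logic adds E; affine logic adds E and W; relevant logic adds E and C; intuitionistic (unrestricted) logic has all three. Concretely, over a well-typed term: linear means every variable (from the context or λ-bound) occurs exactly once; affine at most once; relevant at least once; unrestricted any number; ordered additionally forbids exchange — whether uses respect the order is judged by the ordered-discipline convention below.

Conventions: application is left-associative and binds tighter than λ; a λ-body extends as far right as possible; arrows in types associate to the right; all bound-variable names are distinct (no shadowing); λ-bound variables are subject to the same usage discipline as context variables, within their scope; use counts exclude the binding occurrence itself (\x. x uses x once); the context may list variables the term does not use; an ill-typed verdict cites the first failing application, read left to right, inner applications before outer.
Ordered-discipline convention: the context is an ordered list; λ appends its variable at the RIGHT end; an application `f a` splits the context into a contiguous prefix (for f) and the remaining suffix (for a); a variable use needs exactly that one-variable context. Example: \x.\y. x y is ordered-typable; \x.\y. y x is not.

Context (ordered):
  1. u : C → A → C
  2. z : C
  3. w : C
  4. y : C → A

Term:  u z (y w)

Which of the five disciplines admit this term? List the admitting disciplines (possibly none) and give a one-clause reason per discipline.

accepted by: linear, affine, relevant, unrestricted
usage: u=1; z=1; w=1; y=1
left-to-right use order: u, z, y, w
typing: the term checks, with type C
ordered: ✗ — needs exchange: uses follow u, z, y, w
linear: ✓ — u, z, w, y: one use apiece
affine: ✓ — none of u, z, w, y used more than once
relevant: ✓ — none of u, z, w, y goes unused
unrestricted: ✓ — typability at C is all that's needed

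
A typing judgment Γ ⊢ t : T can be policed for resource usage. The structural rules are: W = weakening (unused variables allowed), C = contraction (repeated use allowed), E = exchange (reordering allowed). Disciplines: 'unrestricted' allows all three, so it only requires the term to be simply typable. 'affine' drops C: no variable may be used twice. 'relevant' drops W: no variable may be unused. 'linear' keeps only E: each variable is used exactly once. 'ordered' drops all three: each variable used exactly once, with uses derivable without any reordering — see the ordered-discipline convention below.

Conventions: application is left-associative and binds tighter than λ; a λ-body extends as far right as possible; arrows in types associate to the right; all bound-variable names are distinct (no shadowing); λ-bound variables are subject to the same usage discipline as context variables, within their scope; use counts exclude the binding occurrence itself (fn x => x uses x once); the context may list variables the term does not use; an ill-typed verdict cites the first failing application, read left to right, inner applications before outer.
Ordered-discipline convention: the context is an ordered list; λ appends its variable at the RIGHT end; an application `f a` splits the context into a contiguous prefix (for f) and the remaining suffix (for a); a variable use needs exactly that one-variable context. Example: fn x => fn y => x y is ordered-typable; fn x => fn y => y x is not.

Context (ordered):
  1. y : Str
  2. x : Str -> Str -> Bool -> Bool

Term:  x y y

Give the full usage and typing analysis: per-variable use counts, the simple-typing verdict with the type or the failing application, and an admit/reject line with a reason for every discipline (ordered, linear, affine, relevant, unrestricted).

counts: y ×2; x ×1
left-to-right use order: x, y, y
typing: the term checks, with type Bool -> Bool
ordered ✗ (uses contraction: y ×2)
linear ✗ (uses contraction: y ×2)
affine ✗ (uses contraction: y ×2)
relevant ✓ (at least one use each (y, x))
unrestricted ✓ (typability at Bool -> Bool is all that's needed)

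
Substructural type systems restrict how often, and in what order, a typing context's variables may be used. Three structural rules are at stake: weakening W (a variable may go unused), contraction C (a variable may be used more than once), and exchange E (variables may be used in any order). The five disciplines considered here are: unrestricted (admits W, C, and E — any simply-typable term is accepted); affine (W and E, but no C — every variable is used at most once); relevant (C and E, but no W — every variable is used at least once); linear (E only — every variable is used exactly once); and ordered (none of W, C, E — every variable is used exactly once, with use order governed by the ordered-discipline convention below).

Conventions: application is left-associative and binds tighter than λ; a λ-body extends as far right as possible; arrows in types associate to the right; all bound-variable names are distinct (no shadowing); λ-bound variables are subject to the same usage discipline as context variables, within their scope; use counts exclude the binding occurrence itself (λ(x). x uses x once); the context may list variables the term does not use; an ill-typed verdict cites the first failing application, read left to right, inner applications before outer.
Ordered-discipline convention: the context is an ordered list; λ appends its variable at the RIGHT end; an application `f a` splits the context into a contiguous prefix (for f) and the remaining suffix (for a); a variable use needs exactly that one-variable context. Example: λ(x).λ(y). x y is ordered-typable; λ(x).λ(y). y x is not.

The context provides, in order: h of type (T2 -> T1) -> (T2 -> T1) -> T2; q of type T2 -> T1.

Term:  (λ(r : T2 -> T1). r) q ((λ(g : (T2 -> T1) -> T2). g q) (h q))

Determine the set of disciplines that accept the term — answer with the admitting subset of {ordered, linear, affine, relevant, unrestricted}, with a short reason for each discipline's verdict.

accepted by: relevant, unrestricted
counts: h ×1; q ×3; r (λ-bound) ×1; g (λ-bound) ×1
left-to-right use order: r, q, g, q, h, q
typing: well-typed at T1
ordered ✗ (uses contraction: q ×3)
linear ✗ (uses contraction: q ×3)
affine ✗ (uses contraction: q ×3)
relevant ✓ (at least one use each (h, q, r, g))
unrestricted ✓ (type-checks (T1) and nothing is barred)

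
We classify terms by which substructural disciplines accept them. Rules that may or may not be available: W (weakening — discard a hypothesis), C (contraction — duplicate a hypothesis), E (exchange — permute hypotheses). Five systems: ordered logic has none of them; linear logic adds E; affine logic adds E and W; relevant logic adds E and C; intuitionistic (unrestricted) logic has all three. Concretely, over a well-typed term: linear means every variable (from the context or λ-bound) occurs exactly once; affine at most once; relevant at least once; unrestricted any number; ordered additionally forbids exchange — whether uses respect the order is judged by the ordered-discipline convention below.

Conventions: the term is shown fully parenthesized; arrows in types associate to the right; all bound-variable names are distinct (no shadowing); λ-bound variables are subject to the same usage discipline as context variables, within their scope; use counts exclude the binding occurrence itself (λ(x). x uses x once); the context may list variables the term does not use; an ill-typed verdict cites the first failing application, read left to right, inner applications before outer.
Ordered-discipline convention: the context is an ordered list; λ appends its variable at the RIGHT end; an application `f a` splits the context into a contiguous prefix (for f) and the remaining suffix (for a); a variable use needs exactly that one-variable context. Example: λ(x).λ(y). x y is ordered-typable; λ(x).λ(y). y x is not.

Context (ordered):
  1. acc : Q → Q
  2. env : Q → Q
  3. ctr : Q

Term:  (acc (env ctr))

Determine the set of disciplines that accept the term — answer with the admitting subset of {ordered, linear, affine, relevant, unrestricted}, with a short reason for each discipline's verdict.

admitting disciplines: ordered, linear, affine, relevant, unrestricted
usage: acc=1; env=1; ctr=1
order of uses: acc, env, ctr
typing: the term checks, with type Q
ordered ✓ (single-use (acc, env, ctr), ordered derivation ok)
linear ✓ (single use per variable (acc, env, ctr))
affine ✓ (no duplicate uses among acc, env, ctr)
relevant ✓ (none of acc, env, ctr goes unused)
unrestricted ✓ (typability at Q is all that's needed)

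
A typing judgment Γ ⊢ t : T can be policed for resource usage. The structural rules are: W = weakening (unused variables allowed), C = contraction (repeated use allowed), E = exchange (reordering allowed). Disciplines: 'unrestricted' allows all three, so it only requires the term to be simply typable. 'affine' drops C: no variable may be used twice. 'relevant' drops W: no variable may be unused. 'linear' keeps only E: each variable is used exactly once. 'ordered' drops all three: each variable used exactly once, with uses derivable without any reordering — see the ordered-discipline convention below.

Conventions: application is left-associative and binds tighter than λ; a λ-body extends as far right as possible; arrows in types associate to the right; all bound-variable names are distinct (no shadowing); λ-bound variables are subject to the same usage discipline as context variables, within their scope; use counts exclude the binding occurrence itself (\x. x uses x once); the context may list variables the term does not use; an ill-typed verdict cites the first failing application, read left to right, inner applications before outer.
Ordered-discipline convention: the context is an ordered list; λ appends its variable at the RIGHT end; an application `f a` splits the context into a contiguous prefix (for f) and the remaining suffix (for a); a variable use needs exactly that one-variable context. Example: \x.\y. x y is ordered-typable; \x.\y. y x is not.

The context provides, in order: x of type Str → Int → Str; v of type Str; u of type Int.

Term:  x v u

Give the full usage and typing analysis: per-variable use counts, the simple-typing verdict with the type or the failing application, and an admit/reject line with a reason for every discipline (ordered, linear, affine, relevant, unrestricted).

variable uses: x=1; v=1; u=1
use order (left to right): x, v, u
typing: the term checks, with type Str
ordered: ✓, single-use (x, v, u), ordered derivation ok
linear: ✓, each of x, v, u used exactly once
affine: ✓, at most one use each (x, v, u)
relevant: ✓, at least one use each (x, v, u)
unrestricted: ✓, typability at Str is all that's needed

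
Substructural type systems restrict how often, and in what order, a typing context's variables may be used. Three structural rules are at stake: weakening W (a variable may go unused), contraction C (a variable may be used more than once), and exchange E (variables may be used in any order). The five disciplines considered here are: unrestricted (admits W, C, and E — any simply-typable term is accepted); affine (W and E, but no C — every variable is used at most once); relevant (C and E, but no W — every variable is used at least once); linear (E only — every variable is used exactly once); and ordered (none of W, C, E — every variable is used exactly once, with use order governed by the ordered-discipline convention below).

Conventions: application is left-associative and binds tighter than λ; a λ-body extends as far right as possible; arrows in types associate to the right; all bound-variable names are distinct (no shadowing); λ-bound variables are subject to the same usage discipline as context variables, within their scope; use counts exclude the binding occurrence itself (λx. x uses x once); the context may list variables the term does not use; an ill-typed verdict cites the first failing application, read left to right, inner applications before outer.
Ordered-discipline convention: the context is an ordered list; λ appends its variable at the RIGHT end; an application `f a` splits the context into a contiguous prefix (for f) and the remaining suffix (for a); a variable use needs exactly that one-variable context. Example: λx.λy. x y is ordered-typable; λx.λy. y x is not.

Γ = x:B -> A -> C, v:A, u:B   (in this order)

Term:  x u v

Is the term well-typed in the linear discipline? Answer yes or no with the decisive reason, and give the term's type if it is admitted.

yes — each of x, v, u used exactly once; term : C
use counts: x ×1; v ×1; u ×1
left-to-right use order: x, u, v
typing: the term checks, with type C
all disciplines: ordered ✗, linear ✓, affine ✓, relevant ✓, unrestricted ✓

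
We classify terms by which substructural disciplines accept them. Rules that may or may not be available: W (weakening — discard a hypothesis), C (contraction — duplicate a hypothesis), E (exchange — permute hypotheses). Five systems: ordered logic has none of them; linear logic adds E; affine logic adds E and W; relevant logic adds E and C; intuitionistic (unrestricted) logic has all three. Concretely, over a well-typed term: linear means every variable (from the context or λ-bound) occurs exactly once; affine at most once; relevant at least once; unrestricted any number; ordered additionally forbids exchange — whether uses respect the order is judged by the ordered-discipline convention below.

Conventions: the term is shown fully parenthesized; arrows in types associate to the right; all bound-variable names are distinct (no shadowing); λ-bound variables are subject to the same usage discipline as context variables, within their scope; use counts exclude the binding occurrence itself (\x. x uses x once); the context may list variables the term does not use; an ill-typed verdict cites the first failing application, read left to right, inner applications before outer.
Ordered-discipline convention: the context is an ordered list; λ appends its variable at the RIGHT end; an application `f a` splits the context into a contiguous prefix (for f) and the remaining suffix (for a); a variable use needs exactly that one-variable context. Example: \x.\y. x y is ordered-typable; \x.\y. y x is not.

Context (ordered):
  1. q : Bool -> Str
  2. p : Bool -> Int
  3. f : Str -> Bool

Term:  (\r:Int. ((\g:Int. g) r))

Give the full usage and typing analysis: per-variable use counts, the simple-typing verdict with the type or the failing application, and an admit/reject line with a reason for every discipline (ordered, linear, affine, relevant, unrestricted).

variable uses: q=0; p=0; f=0; r (λ-bound)=1; g (λ-bound)=1
uses in reading order: g, r
typing: well-typed — term : Int -> Int
ordered ✗ (needs weakening: q, p, f unused)
linear ✗ (needs weakening: q, p, f unused)
affine ✓ (no duplicate uses among q, p, f, r, g)
relevant ✗ (needs weakening: q, p, f unused)
unrestricted ✓ (simply typable at Int -> Int; W, C, E all held)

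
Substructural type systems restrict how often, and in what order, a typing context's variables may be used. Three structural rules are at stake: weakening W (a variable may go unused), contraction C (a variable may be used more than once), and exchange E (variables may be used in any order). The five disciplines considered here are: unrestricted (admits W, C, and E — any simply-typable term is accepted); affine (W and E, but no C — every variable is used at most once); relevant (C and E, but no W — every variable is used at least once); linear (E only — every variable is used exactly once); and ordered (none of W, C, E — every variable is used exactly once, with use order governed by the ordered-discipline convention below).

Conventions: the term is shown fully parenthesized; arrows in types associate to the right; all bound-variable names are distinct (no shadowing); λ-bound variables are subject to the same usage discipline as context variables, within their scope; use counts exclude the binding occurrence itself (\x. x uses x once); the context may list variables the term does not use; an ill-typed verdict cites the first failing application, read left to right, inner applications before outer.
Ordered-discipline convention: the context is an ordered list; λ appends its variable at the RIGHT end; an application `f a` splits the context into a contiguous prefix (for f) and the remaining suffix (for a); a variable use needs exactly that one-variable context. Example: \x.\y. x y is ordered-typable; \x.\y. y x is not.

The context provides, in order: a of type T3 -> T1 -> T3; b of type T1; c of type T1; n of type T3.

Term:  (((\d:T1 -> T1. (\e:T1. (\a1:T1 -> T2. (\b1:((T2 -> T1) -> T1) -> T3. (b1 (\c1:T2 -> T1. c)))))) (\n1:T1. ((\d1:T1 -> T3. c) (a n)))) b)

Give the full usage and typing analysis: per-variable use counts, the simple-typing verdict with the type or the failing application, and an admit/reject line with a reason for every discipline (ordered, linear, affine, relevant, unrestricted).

use counts: a: 1; b: 1; c: 2; n: 1; d [bound]: 0; e [bound]: 0; a1 [bound]: 0; b1 [bound]: 1; c1 [bound]: 0; n1 [bound]: 0; d1 [bound]: 0
uses in reading order: b1, c, c, a, n, b
typing: ✓ — (T1 -> T2) -> (((T2 -> T1) -> T1) -> T3) -> T3
ordered: ✗, repeated use of c ×2; needs weakening: d, e, a1, c1, n1, d1 unused
linear: ✗, repeated use of c ×2; needs weakening: d, e, a1, c1, n1, d1 unused
affine: ✗, repeated use of c ×2
relevant: ✗, needs weakening: d, e, a1, c1, n1, d1 unused
unrestricted: ✓, simply typable at (T1 -> T2) -> (((T2 -> T1) -> T1) -> T3) -> T3; W, C, E all held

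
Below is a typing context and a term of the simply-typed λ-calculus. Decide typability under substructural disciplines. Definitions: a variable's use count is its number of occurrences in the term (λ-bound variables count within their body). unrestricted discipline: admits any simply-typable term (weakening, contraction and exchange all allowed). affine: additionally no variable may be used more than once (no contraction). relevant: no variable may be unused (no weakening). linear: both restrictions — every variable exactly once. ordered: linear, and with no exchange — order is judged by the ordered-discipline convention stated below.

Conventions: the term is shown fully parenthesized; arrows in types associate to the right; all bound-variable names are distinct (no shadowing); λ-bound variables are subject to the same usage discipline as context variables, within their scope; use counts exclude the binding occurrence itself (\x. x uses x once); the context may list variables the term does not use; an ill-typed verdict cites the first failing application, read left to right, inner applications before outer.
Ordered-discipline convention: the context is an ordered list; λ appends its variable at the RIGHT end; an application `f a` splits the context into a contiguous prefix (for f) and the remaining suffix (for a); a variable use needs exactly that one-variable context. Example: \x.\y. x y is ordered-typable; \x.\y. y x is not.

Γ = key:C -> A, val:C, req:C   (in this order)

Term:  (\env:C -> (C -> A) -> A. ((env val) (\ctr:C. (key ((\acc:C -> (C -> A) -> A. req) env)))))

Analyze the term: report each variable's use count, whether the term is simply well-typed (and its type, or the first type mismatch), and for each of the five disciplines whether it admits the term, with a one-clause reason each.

variable uses: key=1, val=1, req=1, env (bound)=2, ctr (bound)=0, acc (bound)=0
uses in reading order: env, val, key, req, env
typing: ✓ — (C -> (C -> A) -> A) -> A
ordered: ✗ — env ×2 used more than once (contraction); needs weakening: ctr, acc unused
linear: ✗ — env ×2 used more than once (contraction); needs weakening: ctr, acc unused
affine: ✗ — env ×2 used more than once (contraction)
relevant: ✗ — needs weakening: ctr, acc unused
unrestricted: ✓ — simply typable at (C -> (C -> A) -> A) -> A; W, C, E all held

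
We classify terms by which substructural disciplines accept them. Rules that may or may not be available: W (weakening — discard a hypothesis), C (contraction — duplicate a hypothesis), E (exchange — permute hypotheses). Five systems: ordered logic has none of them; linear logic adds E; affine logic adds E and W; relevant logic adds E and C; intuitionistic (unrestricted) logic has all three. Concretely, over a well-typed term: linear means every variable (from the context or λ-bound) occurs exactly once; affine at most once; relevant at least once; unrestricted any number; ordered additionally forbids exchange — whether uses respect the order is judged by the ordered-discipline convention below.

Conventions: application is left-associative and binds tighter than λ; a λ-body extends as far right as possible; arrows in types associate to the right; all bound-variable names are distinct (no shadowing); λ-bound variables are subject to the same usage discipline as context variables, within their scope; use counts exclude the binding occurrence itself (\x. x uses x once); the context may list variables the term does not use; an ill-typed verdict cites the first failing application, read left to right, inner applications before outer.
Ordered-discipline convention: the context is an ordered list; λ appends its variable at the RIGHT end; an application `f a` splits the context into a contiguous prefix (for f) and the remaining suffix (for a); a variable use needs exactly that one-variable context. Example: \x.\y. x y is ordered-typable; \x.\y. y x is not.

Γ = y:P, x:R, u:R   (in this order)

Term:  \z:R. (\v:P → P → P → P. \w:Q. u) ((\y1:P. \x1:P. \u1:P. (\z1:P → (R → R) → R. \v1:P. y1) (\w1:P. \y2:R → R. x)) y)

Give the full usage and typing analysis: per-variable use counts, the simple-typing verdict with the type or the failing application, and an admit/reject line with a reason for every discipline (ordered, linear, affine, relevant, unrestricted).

variable uses: y: 1, x: 1, u: 1, z [bound]: 0, v [bound]: 0, w [bound]: 0, y1 [bound]: 1, x1 [bound]: 0, u1 [bound]: 0, z1 [bound]: 0, v1 [bound]: 0, w1 [bound]: 0, y2 [bound]: 0
use order (left to right): u, y1, x, y
typing: the term checks, with type R → Q → R
ordered: ✗, needs weakening: z, v, w, x1, u1, z1, v1, w1, y2 unused
linear: ✗, needs weakening: z, v, w, x1, u1, z1, v1, w1, y2 unused
affine: ✓, no duplicate uses among y, x, u, z, v, w, y1, x1, u1, z1, v1, w1, y2
relevant: ✗, needs weakening: z, v, w, x1, u1, z1, v1, w1, y2 unused
unrestricted: ✓, well-typed at R → Q → R; no restrictions here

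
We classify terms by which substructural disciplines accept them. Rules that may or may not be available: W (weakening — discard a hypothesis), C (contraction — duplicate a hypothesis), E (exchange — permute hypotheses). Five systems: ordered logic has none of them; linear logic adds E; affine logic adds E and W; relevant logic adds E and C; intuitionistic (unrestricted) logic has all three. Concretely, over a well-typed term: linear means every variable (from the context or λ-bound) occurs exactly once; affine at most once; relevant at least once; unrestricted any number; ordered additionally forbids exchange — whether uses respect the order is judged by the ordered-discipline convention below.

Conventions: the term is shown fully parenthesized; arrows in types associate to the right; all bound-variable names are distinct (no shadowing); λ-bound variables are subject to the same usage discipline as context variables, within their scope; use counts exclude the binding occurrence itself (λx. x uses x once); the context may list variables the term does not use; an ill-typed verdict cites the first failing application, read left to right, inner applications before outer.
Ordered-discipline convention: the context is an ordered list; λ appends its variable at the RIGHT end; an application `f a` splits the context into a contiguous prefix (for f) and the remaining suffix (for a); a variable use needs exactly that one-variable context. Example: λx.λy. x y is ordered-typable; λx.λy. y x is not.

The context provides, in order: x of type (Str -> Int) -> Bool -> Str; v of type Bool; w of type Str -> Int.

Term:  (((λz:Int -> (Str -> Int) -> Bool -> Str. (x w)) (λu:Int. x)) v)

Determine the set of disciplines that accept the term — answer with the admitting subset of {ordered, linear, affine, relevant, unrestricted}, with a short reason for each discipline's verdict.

admitted by: unrestricted
use counts: x ×2, v ×1, w ×1, z (bound) ×0, u (bound) ×0
use order (left to right): x, w, x, v
typing: well-typed — term : Str
ordered: ✗, needs contraction — x ×2; unused: z, u — weakening required
linear: ✗, needs contraction — x ×2; unused: z, u — weakening required
affine: ✗, needs contraction — x ×2
relevant: ✗, unused: z, u — weakening required
unrestricted: ✓, well-typed at Str; no restrictions here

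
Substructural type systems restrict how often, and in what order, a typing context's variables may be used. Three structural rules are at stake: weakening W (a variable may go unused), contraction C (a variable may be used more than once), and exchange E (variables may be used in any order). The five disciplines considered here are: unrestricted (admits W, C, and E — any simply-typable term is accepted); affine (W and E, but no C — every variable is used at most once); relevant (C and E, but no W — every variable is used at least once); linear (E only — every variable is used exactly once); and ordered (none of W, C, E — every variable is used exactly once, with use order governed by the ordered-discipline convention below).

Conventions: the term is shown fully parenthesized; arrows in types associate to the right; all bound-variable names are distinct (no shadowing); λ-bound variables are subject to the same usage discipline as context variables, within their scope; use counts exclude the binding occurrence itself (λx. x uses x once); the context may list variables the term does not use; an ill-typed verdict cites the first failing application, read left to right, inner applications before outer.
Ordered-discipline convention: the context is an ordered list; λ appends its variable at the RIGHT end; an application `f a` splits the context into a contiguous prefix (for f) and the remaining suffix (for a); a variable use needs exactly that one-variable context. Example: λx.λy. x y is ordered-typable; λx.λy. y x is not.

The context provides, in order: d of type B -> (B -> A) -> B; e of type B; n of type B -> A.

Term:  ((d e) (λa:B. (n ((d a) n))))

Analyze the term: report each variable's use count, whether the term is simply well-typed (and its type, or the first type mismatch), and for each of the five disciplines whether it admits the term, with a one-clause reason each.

variable uses: d: 2×, e: 1×, n: 2×, a (λ-bound): 1×
uses in reading order: d, e, n, d, a, n
typing: well-typed — term : B
ordered: ✗ — uses contraction: d ×2, n ×2
linear: ✗ — uses contraction: d ×2, n ×2
affine: ✗ — uses contraction: d ×2, n ×2
relevant: ✓ — at least one use each (d, e, n, a)
unrestricted: ✓ — typability at B is all that's needed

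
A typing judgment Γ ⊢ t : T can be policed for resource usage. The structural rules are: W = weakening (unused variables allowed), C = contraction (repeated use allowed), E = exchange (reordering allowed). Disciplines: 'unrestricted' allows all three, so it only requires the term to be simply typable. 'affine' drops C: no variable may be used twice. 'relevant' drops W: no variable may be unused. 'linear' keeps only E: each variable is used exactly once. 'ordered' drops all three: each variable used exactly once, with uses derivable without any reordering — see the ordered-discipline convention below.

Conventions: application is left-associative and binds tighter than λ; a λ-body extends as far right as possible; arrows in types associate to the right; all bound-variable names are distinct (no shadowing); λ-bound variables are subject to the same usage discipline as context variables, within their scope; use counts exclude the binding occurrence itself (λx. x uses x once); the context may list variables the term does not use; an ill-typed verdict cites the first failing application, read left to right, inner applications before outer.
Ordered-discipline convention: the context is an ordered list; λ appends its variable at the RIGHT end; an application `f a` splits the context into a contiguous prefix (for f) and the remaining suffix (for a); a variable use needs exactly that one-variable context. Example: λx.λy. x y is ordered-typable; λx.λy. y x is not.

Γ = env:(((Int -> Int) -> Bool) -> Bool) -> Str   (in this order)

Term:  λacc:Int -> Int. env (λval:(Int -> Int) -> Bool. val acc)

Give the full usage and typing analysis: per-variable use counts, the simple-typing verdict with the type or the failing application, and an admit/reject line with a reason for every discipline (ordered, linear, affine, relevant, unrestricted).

use counts: env ×1; acc (bound) ×1; val (bound) ×1
uses in reading order: env, val, acc
typing: the term checks, with type (Int -> Int) -> Str
ordered ✗ (needs exchange: uses follow env, val, acc)
linear ✓ (each of env, acc, val used exactly once)
affine ✓ (none of env, acc, val used more than once)
relevant ✓ (every one of env, acc, val appears)
unrestricted ✓ (typability at (Int -> Int) -> Str is all that's needed)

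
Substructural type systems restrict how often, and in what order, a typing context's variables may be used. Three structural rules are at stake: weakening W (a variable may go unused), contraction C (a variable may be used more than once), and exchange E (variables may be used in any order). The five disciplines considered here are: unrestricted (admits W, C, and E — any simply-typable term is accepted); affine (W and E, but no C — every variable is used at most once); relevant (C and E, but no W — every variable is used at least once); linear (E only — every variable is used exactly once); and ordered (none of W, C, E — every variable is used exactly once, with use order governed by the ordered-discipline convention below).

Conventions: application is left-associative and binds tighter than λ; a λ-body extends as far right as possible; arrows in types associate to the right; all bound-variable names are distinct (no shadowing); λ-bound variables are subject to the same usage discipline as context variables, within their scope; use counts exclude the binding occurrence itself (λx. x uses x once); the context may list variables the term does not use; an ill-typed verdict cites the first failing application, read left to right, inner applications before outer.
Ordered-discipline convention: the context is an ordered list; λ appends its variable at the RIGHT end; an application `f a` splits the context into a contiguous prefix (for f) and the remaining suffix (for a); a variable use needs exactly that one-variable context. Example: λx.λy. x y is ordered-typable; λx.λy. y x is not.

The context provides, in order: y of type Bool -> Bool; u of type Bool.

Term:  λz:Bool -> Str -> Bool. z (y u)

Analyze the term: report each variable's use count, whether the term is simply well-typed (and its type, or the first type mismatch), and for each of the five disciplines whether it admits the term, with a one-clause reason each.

variable uses: y: 1, u: 1, z (bound): 1
use order (left to right): z, y, u
typing: the term checks, with type (Bool -> Str -> Bool) -> Str -> Bool
ordered: ✗ — needs exchange: uses follow z, y, u
linear: ✓ — each of y, u, z used exactly once
affine: ✓ — at most one use each (y, u, z)
relevant: ✓ — at least one use each (y, u, z)
unrestricted: ✓ — type-checks ((Bool -> Str -> Bool) -> Str -> Bool) and nothing is barred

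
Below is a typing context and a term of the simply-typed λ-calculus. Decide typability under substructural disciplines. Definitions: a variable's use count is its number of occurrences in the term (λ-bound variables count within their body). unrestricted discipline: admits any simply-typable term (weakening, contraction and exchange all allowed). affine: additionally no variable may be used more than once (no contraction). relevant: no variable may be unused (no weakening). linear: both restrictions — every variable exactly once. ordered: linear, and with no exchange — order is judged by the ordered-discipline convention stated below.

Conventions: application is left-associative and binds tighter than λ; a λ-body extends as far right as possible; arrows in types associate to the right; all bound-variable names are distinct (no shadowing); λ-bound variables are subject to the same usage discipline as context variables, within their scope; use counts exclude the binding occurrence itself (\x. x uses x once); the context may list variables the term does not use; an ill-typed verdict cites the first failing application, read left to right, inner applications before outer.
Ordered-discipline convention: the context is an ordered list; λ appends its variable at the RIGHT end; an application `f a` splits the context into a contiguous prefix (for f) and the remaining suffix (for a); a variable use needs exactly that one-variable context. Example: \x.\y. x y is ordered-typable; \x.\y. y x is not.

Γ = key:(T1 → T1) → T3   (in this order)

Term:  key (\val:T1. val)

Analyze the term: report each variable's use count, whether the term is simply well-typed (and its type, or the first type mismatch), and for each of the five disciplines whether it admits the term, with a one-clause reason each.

usage: key: 1; val [bound]: 1
uses in reading order: key, val
typing: well-typed at T3
ordered: ✓ — one use each (key, val); ordered split holds
linear: ✓ — each of key, val used exactly once
affine: ✓ — at most one use each (key, val)
relevant: ✓ — key, val: all used, weakening unneeded
unrestricted: ✓ — simply typable at T3; W, C, E all held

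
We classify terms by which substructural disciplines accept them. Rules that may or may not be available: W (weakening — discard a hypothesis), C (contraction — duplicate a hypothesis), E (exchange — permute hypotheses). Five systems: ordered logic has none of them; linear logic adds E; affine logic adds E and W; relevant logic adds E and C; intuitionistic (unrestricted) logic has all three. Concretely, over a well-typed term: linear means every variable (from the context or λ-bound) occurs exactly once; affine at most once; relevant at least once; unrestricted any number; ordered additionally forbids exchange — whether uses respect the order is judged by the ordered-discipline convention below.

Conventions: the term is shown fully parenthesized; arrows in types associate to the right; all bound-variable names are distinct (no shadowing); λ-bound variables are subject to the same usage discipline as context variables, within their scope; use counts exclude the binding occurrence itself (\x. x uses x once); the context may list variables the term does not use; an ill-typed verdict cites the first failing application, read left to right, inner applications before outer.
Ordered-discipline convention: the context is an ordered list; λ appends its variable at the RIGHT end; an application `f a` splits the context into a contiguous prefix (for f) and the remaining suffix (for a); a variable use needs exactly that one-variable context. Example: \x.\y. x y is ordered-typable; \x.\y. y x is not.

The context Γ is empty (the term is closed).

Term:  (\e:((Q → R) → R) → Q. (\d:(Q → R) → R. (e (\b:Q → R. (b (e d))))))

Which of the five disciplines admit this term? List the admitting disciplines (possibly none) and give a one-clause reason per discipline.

admitting disciplines: relevant, unrestricted
counts: e (bound): 2×; d (bound): 1×; b (bound): 1×
order of uses: e, b, e, d
typing: the term checks, with type (((Q → R) → R) → Q) → ((Q → R) → R) → Q
ordered: ✗, e ×2 used more than once (contraction)
linear: ✗, e ×2 used more than once (contraction)
affine: ✗, e ×2 used more than once (contraction)
relevant: ✓, at least one use each (e, d, b)
unrestricted: ✓, well-typed at (((Q → R) → R) → Q) → ((Q → R) → R) → Q; no restrictions here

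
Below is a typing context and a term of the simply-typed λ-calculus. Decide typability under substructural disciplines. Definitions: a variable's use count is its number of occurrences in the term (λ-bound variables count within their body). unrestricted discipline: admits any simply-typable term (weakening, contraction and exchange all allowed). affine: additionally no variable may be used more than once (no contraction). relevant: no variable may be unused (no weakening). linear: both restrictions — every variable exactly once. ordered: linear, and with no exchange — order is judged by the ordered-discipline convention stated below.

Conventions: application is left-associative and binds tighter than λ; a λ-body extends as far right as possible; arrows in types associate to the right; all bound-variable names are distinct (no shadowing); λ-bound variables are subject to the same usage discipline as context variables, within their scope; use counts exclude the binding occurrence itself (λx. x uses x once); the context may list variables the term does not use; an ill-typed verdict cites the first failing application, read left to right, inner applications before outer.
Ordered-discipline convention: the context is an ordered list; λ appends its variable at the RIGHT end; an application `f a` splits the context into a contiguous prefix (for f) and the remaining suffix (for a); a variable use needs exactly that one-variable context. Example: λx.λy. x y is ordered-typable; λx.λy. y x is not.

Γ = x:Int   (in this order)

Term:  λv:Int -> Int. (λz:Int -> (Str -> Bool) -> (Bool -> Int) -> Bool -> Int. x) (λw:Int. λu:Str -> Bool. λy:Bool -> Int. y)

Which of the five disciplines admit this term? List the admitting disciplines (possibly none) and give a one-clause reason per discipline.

accepted by: affine, unrestricted
variable uses: x: 1; v (λ-bound): 0; z (λ-bound): 0; w (λ-bound): 0; u (λ-bound): 0; y (λ-bound): 1
uses in reading order: x, y
typing: the term checks, with type (Int -> Int) -> Int
ordered: ✗ — needs weakening: v, z, w, u unused
linear: ✗ — needs weakening: v, z, w, u unused
affine: ✓ — no duplicate uses among x, v, z, w, u, y
relevant: ✗ — needs weakening: v, z, w, u unused
unrestricted: ✓ — type-checks ((Int -> Int) -> Int) and nothing is barred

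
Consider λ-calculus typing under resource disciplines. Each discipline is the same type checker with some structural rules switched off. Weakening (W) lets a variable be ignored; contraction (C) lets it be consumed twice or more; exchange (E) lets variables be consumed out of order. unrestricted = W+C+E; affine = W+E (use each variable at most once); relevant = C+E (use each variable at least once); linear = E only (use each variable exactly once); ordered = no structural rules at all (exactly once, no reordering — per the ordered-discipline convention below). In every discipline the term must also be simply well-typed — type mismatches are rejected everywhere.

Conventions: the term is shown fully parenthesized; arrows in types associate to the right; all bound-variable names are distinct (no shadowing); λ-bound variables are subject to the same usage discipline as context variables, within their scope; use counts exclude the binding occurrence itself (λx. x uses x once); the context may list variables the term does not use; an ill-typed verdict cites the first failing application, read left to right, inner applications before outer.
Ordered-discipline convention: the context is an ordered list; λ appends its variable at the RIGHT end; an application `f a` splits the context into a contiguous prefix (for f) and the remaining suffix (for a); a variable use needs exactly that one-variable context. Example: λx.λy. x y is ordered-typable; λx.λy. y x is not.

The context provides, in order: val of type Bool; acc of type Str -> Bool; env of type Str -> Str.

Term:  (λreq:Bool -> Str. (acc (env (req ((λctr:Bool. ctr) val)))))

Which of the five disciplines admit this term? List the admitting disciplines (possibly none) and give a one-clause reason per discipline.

accepted by: linear, affine, relevant, unrestricted
use counts: val: 1, acc: 1, env: 1, req (bound): 1, ctr (bound): 1
order of uses: acc, env, req, ctr, val
typing: the term checks, with type (Bool -> Str) -> Bool
ordered ✗ (no ordered split (uses run acc, env, req, ctr, val))
linear ✓ (exactly-once usage across val, acc, env, req, ctr)
affine ✓ (at most one use each (val, acc, env, req, ctr))
relevant ✓ (val, acc, env, req, ctr: all used, weakening unneeded)
unrestricted ✓ (well-typed at (Bool -> Str) -> Bool; no restrictions here)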